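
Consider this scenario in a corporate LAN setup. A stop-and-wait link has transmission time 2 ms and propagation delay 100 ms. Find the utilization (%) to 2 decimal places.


Given: Ttrans = 2 ms, Tprop = 100 ms
RTT = 2 * Tprop = 2 * 100 = 200 ms
U = Ttrans / (Ttrans + RTT)
U = 2 / (2 + 200)
U = 2 / 202 = 0.009901
U% = 0.99%

0.99


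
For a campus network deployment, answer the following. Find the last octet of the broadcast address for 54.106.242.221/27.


Given: IP = 54.106.242.221, prefix = /27
Host bits = 32 - 27 = 5
Network last octet = 221 AND mask = 192
Host part size = 2^5 - 1 = 31
Broadcast last octet = 192 OR 31 = 223

223


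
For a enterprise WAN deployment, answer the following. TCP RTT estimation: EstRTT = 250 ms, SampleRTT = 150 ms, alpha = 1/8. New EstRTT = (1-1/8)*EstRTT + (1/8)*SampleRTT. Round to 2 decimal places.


Given: EstRTT = 250 ms, SampleRTT = 150 ms, alpha = 1/8
New EstRTT = (1 - alpha) * EstRTT + alpha * SampleRTT
(7/8) * 250 = 218.75
(1/8) * 150 = 18.75
New EstRTT = 218.75 + 18.75 = 237.5 ms -> 237.50 ms (2 dp)

237.50


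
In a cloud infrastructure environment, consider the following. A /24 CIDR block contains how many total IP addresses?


Given: CIDR prefix /24
Host bits = 32 - 24 = 8
Total addresses = 2^8 = 256

256


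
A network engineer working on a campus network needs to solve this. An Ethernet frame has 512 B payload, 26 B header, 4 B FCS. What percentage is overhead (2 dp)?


Given: payload = 512 B, header = 26 B, trailer = 4 B
Overhead bytes = header + trailer = 26 + 4 = 30
Total frame = payload + overhead = 512 + 30 = 542
Overhead % = 30 / 542 * 100 = 5.5351% -> 5.54% (2 dp)

5.54


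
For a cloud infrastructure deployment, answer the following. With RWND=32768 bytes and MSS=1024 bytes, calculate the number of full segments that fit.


Given: RWND = 32768 bytes, MSS = 1024 bytes
Full segments = floor(RWND / MSS)
Full segments = floor(32768 / 1024)
Full segments = floor(32.0) = 32

32


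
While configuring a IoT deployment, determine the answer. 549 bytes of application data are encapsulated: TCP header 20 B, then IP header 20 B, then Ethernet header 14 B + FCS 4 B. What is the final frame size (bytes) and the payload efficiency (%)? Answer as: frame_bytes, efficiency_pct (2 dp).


TCP segment = 549 + 20 = 569 B
IP packet = 569 + 20 = 589 B
Ethernet frame = 589 + 14 + 4 = 607 B
Efficiency = app / frame = 549 / 607 = 0.904448 = 90.4448% -> 90.44% (2 dp)

607, 90.44


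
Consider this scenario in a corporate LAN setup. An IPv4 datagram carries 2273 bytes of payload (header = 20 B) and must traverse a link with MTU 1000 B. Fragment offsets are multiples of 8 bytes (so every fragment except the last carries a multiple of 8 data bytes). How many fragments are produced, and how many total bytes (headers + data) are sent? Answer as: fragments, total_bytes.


Max data per non-final fragment = floor((MTU - header)/8)*8 = floor((1000 - 20)/8)*8 = floor(980/8)*8 = 976 B
Final fragment needs no 8-byte alignment: it can carry up to MTU - header = 980 B
Non-final fragments needed = ceil((payload - 980) / 976) = ceil(1293/976) = ceil(1.3248) = 2
Number of fragments = 2 + 1 = 3
Fragment sizes (data): 2 * 976 B + 321 B (last, 321 <= 980 OK)
Total bytes sent = payload + n_frags * header = 2273 + 3*20 = 2273 + 60 = 2333 B

3, 2333


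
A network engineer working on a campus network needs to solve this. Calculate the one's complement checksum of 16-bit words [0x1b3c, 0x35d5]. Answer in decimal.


Given words: [0x1b3c, 0x35d5]
Step 1: Sum all words
Raw sum = 6972 + 13781 = 20753
One's complement = ~20753 & 0xFFFF = 44782

44782


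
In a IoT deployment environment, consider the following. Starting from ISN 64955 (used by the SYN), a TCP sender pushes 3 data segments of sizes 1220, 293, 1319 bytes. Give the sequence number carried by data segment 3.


The SYN occupies sequence number ISN = 64955, so the first data byte is ISN + 1 = 64956.
SEQ of data segment i = (ISN + 1) + sum of payload sizes of segments 1..i-1.
Segment 1: SEQ = 64956, payload = 1220 bytes
Segment 2: SEQ = 66176, payload = 293 bytes
Segment 3: SEQ = 66469, payload = 1319 bytes
SEQ of segment 3 = 64956 + 1220 + 293 = 66469

66469


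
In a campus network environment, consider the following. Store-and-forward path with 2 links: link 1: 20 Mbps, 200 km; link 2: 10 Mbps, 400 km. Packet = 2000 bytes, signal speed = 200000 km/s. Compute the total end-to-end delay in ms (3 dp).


Packet = 2000 bytes = 16000 bits. Store-and-forward: sum (t_trans + t_prop) per link.
Link 1: t_trans = 16000/(20*10^6) s = 0.8000 ms; t_prop = 200/200000 s = 1.0000 ms; subtotal = 1.8000 ms
Link 2: t_trans = 16000/(10*10^6) s = 1.6000 ms; t_prop = 400/200000 s = 2.0000 ms; subtotal = 3.6000 ms
End-to-end = 1.8000 + 3.6000 = 5.4000 ms -> 5.400 ms (3 dp)

5.400


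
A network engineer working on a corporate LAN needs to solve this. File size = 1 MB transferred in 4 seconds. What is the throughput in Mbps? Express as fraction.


Given: file = 1 MB, time = 4 s
File in Mb = 1 * 8 = 8 Mb
Throughput = 8 / 4 Mbps
Throughput = 2 Mbps

2


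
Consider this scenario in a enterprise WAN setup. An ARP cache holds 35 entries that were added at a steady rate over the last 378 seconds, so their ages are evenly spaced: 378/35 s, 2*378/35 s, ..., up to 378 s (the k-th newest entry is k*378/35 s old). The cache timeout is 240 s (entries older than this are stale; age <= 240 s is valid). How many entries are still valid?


Ages are k * 378/35 s for k = 1..35 (spacing = 10.8000 s).
Entry k is valid iff k * 378/35 <= 240 iff k <= 35 * 240 / 378 = 22.2222
n_valid = floor(22.2222) = 22
(n_stale = 35 - 22 = 13)

22


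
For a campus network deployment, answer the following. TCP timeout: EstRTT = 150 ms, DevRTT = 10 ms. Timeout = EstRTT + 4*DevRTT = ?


Given: EstRTT = 150 ms, DevRTT = 10 ms
Timeout = EstRTT + 4 * DevRTT
4 * DevRTT = 4 * 10 = 40
Timeout = 150 + 40 = 190 ms

190


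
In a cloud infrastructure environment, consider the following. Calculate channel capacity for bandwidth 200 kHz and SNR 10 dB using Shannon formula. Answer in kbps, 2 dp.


Given: B = 200 kHz, SNR = 10 dB
SNR linear = 10^(10/10) = 10
1 + SNR = 11
log2(11) = 3.4594316186
C = 200 * 1000 * 3.4594316186 = 691886.3237 bps
C = 691.886324 kbps -> 691.89 kbps (2 dp)

691.89


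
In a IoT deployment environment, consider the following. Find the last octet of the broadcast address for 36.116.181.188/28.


Given: IP = 36.116.181.188, prefix = /28
Host bits = 32 - 28 = 4
Network last octet = 188 AND mask = 176
Host part size = 2^4 - 1 = 15
Broadcast last octet = 176 OR 15 = 191

191


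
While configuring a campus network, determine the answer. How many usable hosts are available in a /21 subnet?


Given: subnet mask /21
Host bits = 32 - 21 = 11
Total addresses = 2^11 = 2048
Usable hosts = 2048 - 2 (network + broadcast) = 2046

2046


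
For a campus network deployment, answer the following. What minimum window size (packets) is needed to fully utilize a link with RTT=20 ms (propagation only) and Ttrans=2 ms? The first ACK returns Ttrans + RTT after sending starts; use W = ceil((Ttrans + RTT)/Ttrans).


Given: Ttrans = 2 ms, RTT = 20 ms (= 2 * Tprop, Tprop = 10 ms)
Time until first ACK returns = Ttrans + RTT = 2 + 20 = 22 ms
Need W * Ttrans >= Ttrans + RTT  ->  W >= (Ttrans + RTT) / Ttrans
(Ttrans + RTT) / Ttrans = 22 / 2 = 11
W_min = ceil(11) = 11

11


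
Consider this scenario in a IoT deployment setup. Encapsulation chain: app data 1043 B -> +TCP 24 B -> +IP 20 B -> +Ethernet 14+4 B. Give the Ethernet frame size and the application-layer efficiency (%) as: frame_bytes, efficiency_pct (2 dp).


TCP segment = 1043 + 24 = 1067 B
IP packet = 1067 + 20 = 1087 B
Ethernet frame = 1087 + 14 + 4 = 1105 B
Efficiency = app / frame = 1043 / 1105 = 0.943891 = 94.3891% -> 94.39% (2 dp)

1105, 94.39


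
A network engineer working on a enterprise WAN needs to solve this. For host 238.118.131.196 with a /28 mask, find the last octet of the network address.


Given: IP = 238.118.131.196, prefix = /28
Subnet mask = 255.255.255.240
Last octet of IP: 196
Last octet of mask: 240
Network last octet = 196 AND 240 = 192

192


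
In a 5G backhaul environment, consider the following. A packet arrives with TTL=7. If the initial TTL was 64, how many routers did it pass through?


Given: initial TTL = 64, received TTL = 7
Hops = initial TTL - received TTL
Hops = 64 - 7 = 57

57


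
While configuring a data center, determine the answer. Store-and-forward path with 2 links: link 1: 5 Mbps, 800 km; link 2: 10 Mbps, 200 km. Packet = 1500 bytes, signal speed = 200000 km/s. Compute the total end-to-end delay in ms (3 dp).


Packet = 1500 bytes = 12000 bits. Store-and-forward: sum (t_trans + t_prop) per link.
Link 1: t_trans = 12000/(5*10^6) s = 2.4000 ms; t_prop = 800/200000 s = 4.0000 ms; subtotal = 6.4000 ms
Link 2: t_trans = 12000/(10*10^6) s = 1.2000 ms; t_prop = 200/200000 s = 1.0000 ms; subtotal = 2.2000 ms
End-to-end = 6.4000 + 2.2000 = 8.6000 ms -> 8.600 ms (3 dp)

8.600


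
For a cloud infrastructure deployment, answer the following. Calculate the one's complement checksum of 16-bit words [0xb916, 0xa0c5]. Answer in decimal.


Given words: [0xb916, 0xa0c5]
Step 1: Sum all words
Raw sum = 47382 + 41157 = 88539
Step 2: Fold carry: (23003 + 1) = 23004
One's complement = ~23004 & 0xFFFF = 42531

42531


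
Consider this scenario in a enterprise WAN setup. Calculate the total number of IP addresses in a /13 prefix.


Given: CIDR prefix /13
Host bits = 32 - 13 = 19
Total addresses = 2^19 = 524288

524288


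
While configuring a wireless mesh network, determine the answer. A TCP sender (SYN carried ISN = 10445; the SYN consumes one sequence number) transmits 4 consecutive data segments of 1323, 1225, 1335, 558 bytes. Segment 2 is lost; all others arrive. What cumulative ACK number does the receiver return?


SYN uses sequence number 10445; first data byte = ISN + 1 = 10446.
Segment 1: SEQ = 10446, len = 1323 B, covers [10446, 11768]
Segment 2: SEQ = 11769, len = 1225 B, covers [11769, 12993] [LOST]
Segment 3: SEQ = 12994, len = 1335 B, covers [12994, 14328]
Segment 4: SEQ = 14329, len = 558 B, covers [14329, 14886]
In-order data received: bytes [10446, 11768] (segments 1..1).
Segment 2 missing -> gap begins at byte 11769; later segments buffered out of order.
Cumulative ACK = next expected in-order byte = 10446 + 1323 = 11769

11769


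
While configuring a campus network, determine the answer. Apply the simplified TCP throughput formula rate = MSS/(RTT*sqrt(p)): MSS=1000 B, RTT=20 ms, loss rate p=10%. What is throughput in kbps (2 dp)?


Given: MSS = 1000 bytes, RTT = 20 ms, loss = 10%
RTT in seconds = 20 / 1000 = 0.02
Loss rate = 10% = 0.1
sqrt(loss) = sqrt(0.1) = 0.316227766017
Throughput (bytes/s) = 1000 / (0.02 * 0.316227766017) = 158113.8830
Throughput (kbps) = 158113.8830 * 8 / 1000 = 1264.911064 -> 1264.91 kbps (2 dp)

1264.91


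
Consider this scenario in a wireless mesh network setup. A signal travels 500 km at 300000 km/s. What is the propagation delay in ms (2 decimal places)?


Given: distance = 500 km, speed = 300000 km/s
Delay = distance / speed = 500 / 300000 seconds
Delay in ms = 500 * 1000 / 300000
Delay = 1.6667 ms
Rounded to 2 dp = 1.67 ms

1.67


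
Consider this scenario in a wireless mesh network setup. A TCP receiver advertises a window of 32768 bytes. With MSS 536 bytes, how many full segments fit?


Given: RWND = 32768 bytes, MSS = 536 bytes
Full segments = floor(RWND / MSS)
Full segments = floor(32768 / 536)
Full segments = floor(61.1343) = 61

61


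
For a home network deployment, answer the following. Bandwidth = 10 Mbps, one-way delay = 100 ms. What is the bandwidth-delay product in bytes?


Given: bandwidth = 10 Mbps, delay = 100 ms
BDP in bits = 10 * 10^6 * 100 / 1000
BDP in bits = 1000000
BDP in bytes = 1000000 / 8 = 125000

125000


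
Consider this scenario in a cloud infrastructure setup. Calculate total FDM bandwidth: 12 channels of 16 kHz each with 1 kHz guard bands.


Given: 12 channels, 16 kHz each, guard = 1 kHz
Channel bandwidth = 12 * 16 = 192 kHz
Guard bands = 11 gaps * 1 kHz = 11 kHz
Total = 192 + 11 = 203 kHz

203


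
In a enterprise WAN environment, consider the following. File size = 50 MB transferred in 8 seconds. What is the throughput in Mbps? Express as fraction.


Given: file = 50 MB, time = 8 s
File in Mb = 50 * 8 = 400 Mb
Throughput = 400 / 8 Mbps
Throughput = 50 Mbps

50


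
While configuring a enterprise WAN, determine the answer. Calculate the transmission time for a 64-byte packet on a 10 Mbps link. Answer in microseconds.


Given: packet = 64 bytes, bandwidth = 10 Mbps
Packet in bits = 64 * 8 = 512 bits
Bandwidth = 10 * 10^6 = 10000000 bps
Time = 512 / 10000000 seconds
Time in us = 512 * 10^6 / 10000000 = 51.2

51.2


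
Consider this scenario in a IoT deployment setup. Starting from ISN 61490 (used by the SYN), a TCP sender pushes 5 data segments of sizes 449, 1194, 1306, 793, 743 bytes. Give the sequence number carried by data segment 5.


The SYN occupies sequence number ISN = 61490, so the first data byte is ISN + 1 = 61491.
SEQ of data segment i = (ISN + 1) + sum of payload sizes of segments 1..i-1.
Segment 1: SEQ = 61491, payload = 449 bytes
Segment 2: SEQ = 61940, payload = 1194 bytes
Segment 3: SEQ = 63134, payload = 1306 bytes
Segment 4: SEQ = 64440, payload = 793 bytes
Segment 5: SEQ = 65233, payload = 743 bytes
SEQ of segment 5 = 61491 + 449 + 1194 + 1306 + 793 = 65233

65233


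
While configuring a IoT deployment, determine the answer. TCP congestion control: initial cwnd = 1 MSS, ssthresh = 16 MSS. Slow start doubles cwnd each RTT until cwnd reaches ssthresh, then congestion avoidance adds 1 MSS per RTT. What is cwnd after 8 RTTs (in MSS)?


RTT 0: cwnd = 1 MSS (initial)
RTT 1: cwnd = 2 MSS (slow start, doubled)
RTT 2: cwnd = 4 MSS (slow start, doubled)
RTT 3: cwnd = 8 MSS (slow start, doubled)
RTT 4: cwnd = 16 MSS (slow start, doubled)
RTT 5: cwnd = 17 MSS (congestion avoidance, +1)
RTT 6: cwnd = 18 MSS (congestion avoidance, +1)
RTT 7: cwnd = 19 MSS (congestion avoidance, +1)
RTT 8: cwnd = 20 MSS (congestion avoidance, +1)

20


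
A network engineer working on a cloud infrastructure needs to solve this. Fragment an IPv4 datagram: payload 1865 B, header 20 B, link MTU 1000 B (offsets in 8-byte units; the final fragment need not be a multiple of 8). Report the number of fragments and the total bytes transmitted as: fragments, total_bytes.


Max data per non-final fragment = floor((MTU - header)/8)*8 = floor((1000 - 20)/8)*8 = floor(980/8)*8 = 976 B
Final fragment needs no 8-byte alignment: it can carry up to MTU - header = 980 B
Non-final fragments needed = ceil((payload - 980) / 976) = ceil(885/976) = ceil(0.9068) = 1
Number of fragments = 1 + 1 = 2
Fragment sizes (data): 1 * 976 B + 889 B (last, 889 <= 980 OK)
Total bytes sent = payload + n_frags * header = 1865 + 2*20 = 1865 + 40 = 1905 B

2, 1905


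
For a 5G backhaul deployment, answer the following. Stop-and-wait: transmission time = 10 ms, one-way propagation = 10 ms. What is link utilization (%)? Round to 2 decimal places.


Given: Ttrans = 10 ms, Tprop = 10 ms
RTT = 2 * Tprop = 2 * 10 = 20 ms
U = Ttrans / (Ttrans + RTT)
U = 10 / (10 + 20)
U = 10 / 30 = 0.333333
U% = 33.33%

33.33


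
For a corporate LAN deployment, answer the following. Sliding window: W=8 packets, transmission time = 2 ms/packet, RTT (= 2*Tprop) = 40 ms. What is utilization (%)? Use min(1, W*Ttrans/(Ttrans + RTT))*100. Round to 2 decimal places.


Given: W = 8, Ttrans = 2 ms, RTT = 40 ms (= 2 * Tprop, Tprop = 20 ms)
Cycle time = Ttrans + RTT = 2 + 40 = 42 ms (first packet sent until its ACK returns)
W * Ttrans = 8 * 2 = 16 ms of sending per cycle
W * Ttrans / (Ttrans + RTT) = 16 / 42 = 0.380952
U = min(1, 0.380952) = 0.380952
U% = 38.10%

38.10


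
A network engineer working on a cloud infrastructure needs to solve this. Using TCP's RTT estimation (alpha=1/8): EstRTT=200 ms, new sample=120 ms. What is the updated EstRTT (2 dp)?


Given: EstRTT = 200 ms, SampleRTT = 120 ms, alpha = 1/8
New EstRTT = (1 - alpha) * EstRTT + alpha * SampleRTT
(7/8) * 200 = 175
(1/8) * 120 = 15
New EstRTT = 175 + 15 = 190 ms -> 190.00 ms (2 dp)

190.00


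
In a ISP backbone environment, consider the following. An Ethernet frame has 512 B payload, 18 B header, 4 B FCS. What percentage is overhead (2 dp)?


Given: payload = 512 B, header = 18 B, trailer = 4 B
Overhead bytes = header + trailer = 18 + 4 = 22
Total frame = payload + overhead = 512 + 22 = 534
Overhead % = 22 / 534 * 100 = 4.1199% -> 4.12% (2 dp)

4.12


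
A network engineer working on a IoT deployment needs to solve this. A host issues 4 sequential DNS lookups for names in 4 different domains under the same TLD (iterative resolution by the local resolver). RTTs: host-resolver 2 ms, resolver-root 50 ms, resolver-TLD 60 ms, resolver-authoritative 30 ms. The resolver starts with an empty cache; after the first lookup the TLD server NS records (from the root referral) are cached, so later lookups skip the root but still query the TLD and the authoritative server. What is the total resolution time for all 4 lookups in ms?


Lookup 1 (cold cache): local + root + TLD + auth = 2 + 50 + 60 + 30 = 142 ms
Lookups 2..4 (TLD NS cached -> skip root; new domain -> still ask TLD and auth): local + TLD + auth = 2 + 60 + 30 = 92 ms each
Remaining 3 lookups: 3 * 92 = 276 ms
Total = 142 + 276 = 418 ms

418


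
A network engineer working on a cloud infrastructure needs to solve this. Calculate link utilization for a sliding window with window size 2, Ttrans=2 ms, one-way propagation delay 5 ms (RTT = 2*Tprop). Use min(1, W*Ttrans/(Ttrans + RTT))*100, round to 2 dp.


Given: W = 2, Ttrans = 2 ms, RTT = 10 ms (= 2 * Tprop, Tprop = 5 ms)
Cycle time = Ttrans + RTT = 2 + 10 = 12 ms (first packet sent until its ACK returns)
W * Ttrans = 2 * 2 = 4 ms of sending per cycle
W * Ttrans / (Ttrans + RTT) = 4 / 12 = 0.333333
U = min(1, 0.333333) = 0.333333
U% = 33.33%

33.33


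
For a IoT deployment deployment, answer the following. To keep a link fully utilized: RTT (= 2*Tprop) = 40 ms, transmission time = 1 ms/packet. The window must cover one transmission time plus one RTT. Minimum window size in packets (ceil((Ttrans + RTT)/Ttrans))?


Given: Ttrans = 1 ms, RTT = 40 ms (= 2 * Tprop, Tprop = 20 ms)
Time until first ACK returns = Ttrans + RTT = 1 + 40 = 41 ms
Need W * Ttrans >= Ttrans + RTT  ->  W >= (Ttrans + RTT) / Ttrans
(Ttrans + RTT) / Ttrans = 41 / 1 = 41
W_min = ceil(41) = 41

41


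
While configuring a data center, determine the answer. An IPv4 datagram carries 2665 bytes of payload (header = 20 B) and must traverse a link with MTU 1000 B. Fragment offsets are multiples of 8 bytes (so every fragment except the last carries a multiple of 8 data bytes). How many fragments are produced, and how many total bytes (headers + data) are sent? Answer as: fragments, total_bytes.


Max data per non-final fragment = floor((MTU - header)/8)*8 = floor((1000 - 20)/8)*8 = floor(980/8)*8 = 976 B
Final fragment needs no 8-byte alignment: it can carry up to MTU - header = 980 B
Non-final fragments needed = ceil((payload - 980) / 976) = ceil(1685/976) = ceil(1.7264) = 2
Number of fragments = 2 + 1 = 3
Fragment sizes (data): 2 * 976 B + 713 B (last, 713 <= 980 OK)
Total bytes sent = payload + n_frags * header = 2665 + 3*20 = 2665 + 60 = 2725 B

3, 2725


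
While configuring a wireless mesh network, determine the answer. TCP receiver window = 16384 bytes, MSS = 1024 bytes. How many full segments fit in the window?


Given: RWND = 16384 bytes, MSS = 1024 bytes
Full segments = floor(RWND / MSS)
Full segments = floor(16384 / 1024)
Full segments = floor(16.0) = 16

16


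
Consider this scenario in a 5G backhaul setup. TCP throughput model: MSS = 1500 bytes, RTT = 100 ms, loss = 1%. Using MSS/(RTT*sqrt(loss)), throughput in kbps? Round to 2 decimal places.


Given: MSS = 1500 bytes, RTT = 100 ms, loss = 1%
RTT in seconds = 100 / 1000 = 0.1
Loss rate = 1% = 0.01
sqrt(loss) = sqrt(0.01) = 0.1
Throughput (bytes/s) = 1500 / (0.1 * 0.1) = 150000.0000
Throughput (kbps) = 150000.0000 * 8 / 1000 = 1200.000000 -> 1200.00 kbps (2 dp)

1200.00


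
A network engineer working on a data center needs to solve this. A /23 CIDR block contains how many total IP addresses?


Given: CIDR prefix /23
Host bits = 32 - 23 = 9
Total addresses = 2^9 = 512

512


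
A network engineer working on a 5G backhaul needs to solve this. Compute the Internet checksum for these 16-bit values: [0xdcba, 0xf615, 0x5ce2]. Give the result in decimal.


Given words: [0xdcba, 0xf615, 0x5ce2]
Step 1: Sum all words
Raw sum = 56506 + 62997 + 23778 = 143281
Step 2: Fold carry: (12209 + 2) = 12211
One's complement = ~12211 & 0xFFFF = 53324

53324


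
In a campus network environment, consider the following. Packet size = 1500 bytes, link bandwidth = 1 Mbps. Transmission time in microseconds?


Given: packet = 1500 bytes, bandwidth = 1 Mbps
Packet in bits = 1500 * 8 = 12000 bits
Bandwidth = 1 * 10^6 = 1000000 bps
Time = 12000 / 1000000 seconds
Time in us = 12000 * 10^6 / 1000000 = 12000

12000


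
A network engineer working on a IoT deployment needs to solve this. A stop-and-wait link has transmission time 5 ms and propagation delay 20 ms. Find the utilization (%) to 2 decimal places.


Given: Ttrans = 5 ms, Tprop = 20 ms
RTT = 2 * Tprop = 2 * 20 = 40 ms
U = Ttrans / (Ttrans + RTT)
U = 5 / (5 + 40)
U = 5 / 45 = 0.111111
U% = 11.11%

11.11


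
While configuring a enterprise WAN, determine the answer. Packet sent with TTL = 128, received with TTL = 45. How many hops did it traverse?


Given: initial TTL = 128, received TTL = 45
Hops = initial TTL - received TTL
Hops = 128 - 45 = 83

83


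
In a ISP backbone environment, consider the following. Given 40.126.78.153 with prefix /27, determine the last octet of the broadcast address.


Given: IP = 40.126.78.153, prefix = /27
Host bits = 32 - 27 = 5
Network last octet = 153 AND mask = 128
Host part size = 2^5 - 1 = 31
Broadcast last octet = 128 OR 31 = 159

159


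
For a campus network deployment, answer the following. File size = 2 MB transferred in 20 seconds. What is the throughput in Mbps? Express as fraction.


Given: file = 2 MB, time = 20 s
File in Mb = 2 * 8 = 16 Mb
Throughput = 16 / 20 Mbps
Throughput = 4/5 Mbps

4/5


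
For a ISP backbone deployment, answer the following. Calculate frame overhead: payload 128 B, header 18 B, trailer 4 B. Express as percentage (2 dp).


Given: payload = 128 B, header = 18 B, trailer = 4 B
Overhead bytes = header + trailer = 18 + 4 = 22
Total frame = payload + overhead = 128 + 22 = 150
Overhead % = 22 / 150 * 100 = 14.6667% -> 14.67% (2 dp)

14.67


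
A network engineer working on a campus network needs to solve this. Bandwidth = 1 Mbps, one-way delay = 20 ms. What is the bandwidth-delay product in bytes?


Given: bandwidth = 1 Mbps, delay = 20 ms
BDP in bits = 1 * 10^6 * 20 / 1000
BDP in bits = 20000
BDP in bytes = 20000 / 8 = 2500

2500


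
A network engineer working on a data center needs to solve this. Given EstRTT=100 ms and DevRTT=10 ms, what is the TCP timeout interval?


Given: EstRTT = 100 ms, DevRTT = 10 ms
Timeout = EstRTT + 4 * DevRTT
4 * DevRTT = 4 * 10 = 40
Timeout = 100 + 40 = 140 ms

140


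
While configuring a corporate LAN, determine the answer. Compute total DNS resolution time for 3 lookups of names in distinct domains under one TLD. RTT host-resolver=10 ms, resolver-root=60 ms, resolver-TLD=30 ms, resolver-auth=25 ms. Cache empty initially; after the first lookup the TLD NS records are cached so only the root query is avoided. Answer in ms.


Lookup 1 (cold cache): local + root + TLD + auth = 10 + 60 + 30 + 25 = 125 ms
Lookups 2..3 (TLD NS cached -> skip root; new domain -> still ask TLD and auth): local + TLD + auth = 10 + 30 + 25 = 65 ms each
Remaining 2 lookups: 2 * 65 = 130 ms
Total = 125 + 130 = 255 ms

255


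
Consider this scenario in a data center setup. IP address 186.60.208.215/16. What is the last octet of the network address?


Given: IP = 186.60.208.215, prefix = /16
Subnet mask = 255.255.0.0
Last octet of IP: 215
Last octet of mask: 0
Network last octet = 215 AND 0 = 0

0


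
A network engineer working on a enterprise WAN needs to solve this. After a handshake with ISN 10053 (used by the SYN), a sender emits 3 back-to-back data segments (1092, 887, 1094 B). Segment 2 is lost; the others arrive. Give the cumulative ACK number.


SYN uses sequence number 10053; first data byte = ISN + 1 = 10054.
Segment 1: SEQ = 10054, len = 1092 B, covers [10054, 11145]
Segment 2: SEQ = 11146, len = 887 B, covers [11146, 12032] [LOST]
Segment 3: SEQ = 12033, len = 1094 B, covers [12033, 13126]
In-order data received: bytes [10054, 11145] (segments 1..1).
Segment 2 missing -> gap begins at byte 11146; later segments buffered out of order.
Cumulative ACK = next expected in-order byte = 10054 + 1092 = 11146

11146


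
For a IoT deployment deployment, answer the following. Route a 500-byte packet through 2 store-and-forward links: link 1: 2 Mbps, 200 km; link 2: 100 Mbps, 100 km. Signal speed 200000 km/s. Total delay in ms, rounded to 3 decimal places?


Packet = 500 bytes = 4000 bits. Store-and-forward: sum (t_trans + t_prop) per link.
Link 1: t_trans = 4000/(2*10^6) s = 2.0000 ms; t_prop = 200/200000 s = 1.0000 ms; subtotal = 3.0000 ms
Link 2: t_trans = 4000/(100*10^6) s = 0.0400 ms; t_prop = 100/200000 s = 0.5000 ms; subtotal = 0.5400 ms
End-to-end = 3.0000 + 0.5400 = 3.5400 ms -> 3.540 ms (3 dp)

3.540


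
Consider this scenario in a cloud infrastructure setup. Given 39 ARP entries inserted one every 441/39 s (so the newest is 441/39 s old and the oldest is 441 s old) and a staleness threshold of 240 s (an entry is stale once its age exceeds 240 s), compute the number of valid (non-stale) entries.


Ages are k * 441/39 s for k = 1..39 (spacing = 11.3077 s).
Entry k is valid iff k * 441/39 <= 240 iff k <= 39 * 240 / 441 = 21.2245
n_valid = floor(21.2245) = 21
(n_stale = 39 - 21 = 18)

21


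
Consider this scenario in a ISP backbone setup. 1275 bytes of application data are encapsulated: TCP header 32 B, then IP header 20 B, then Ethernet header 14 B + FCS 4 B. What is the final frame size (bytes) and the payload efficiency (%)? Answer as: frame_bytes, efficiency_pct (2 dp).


TCP segment = 1275 + 32 = 1307 B
IP packet = 1307 + 20 = 1327 B
Ethernet frame = 1327 + 14 + 4 = 1345 B
Efficiency = app / frame = 1275 / 1345 = 0.947955 = 94.7955% -> 94.80% (2 dp)

1345, 94.80


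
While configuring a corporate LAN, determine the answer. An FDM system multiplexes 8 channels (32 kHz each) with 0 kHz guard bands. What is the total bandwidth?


Given: 8 channels, 32 kHz each, guard = 0 kHz
Channel bandwidth = 8 * 32 = 256 kHz
Guard bands = 7 gaps * 0 kHz = 0 kHz
Total = 256 + 0 = 256 kHz

256


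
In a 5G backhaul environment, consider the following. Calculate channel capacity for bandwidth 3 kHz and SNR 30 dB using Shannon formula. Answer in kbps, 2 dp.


Given: B = 3 kHz, SNR = 30 dB
SNR linear = 10^(30/10) = 1000
1 + SNR = 1001
log2(1001) = 9.9672262588
C = 3 * 1000 * 9.9672262588 = 29901.6788 bps
C = 29.901679 kbps -> 29.90 kbps (2 dp)

29.90


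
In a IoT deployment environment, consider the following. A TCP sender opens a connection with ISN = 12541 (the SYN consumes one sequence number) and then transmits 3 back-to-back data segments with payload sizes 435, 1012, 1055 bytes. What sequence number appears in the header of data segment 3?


The SYN occupies sequence number ISN = 12541, so the first data byte is ISN + 1 = 12542.
SEQ of data segment i = (ISN + 1) + sum of payload sizes of segments 1..i-1.
Segment 1: SEQ = 12542, payload = 435 bytes
Segment 2: SEQ = 12977, payload = 1012 bytes
Segment 3: SEQ = 13989, payload = 1055 bytes
SEQ of segment 3 = 12542 + 435 + 1012 = 13989

13989


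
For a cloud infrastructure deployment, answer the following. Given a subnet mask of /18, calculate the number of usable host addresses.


Given: subnet mask /18
Host bits = 32 - 18 = 14
Total addresses = 2^14 = 16384
Usable hosts = 16384 - 2 (network + broadcast) = 16382

16382


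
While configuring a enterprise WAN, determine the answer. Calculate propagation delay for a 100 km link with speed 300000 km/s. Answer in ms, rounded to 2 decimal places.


Given: distance = 100 km, speed = 300000 km/s
Delay = distance / speed = 100 / 300000 seconds
Delay in ms = 100 * 1000 / 300000
Delay = 0.3333 ms
Rounded to 2 dp = 0.33 ms

0.33


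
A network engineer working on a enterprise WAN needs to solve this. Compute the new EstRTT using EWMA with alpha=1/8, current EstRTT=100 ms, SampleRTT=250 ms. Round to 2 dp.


Given: EstRTT = 100 ms, SampleRTT = 250 ms, alpha = 1/8
New EstRTT = (1 - alpha) * EstRTT + alpha * SampleRTT
(7/8) * 100 = 87.5
(1/8) * 250 = 31.25
New EstRTT = 87.5 + 31.25 = 118.75 ms -> 118.75 ms (2 dp)

118.75


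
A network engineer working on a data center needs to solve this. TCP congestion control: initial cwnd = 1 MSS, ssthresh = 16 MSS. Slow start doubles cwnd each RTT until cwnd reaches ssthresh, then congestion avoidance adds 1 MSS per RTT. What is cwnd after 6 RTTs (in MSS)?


RTT 0: cwnd = 1 MSS (initial)
RTT 1: cwnd = 2 MSS (slow start, doubled)
RTT 2: cwnd = 4 MSS (slow start, doubled)
RTT 3: cwnd = 8 MSS (slow start, doubled)
RTT 4: cwnd = 16 MSS (slow start, doubled)
RTT 5: cwnd = 17 MSS (congestion avoidance, +1)
RTT 6: cwnd = 18 MSS (congestion avoidance, +1)

18


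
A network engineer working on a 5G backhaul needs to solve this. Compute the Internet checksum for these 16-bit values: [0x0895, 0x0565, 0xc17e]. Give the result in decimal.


Given words: [0x0895, 0x0565, 0xc17e]
Step 1: Sum all words
Raw sum = 2197 + 1381 + 49534 = 53112
One's complement = ~53112 & 0xFFFF = 12423

12423


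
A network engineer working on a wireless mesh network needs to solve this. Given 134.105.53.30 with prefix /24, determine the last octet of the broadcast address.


Given: IP = 134.105.53.30, prefix = /24
Host bits = 32 - 24 = 8
Network last octet = 30 AND mask = 0
Host part size = 2^8 - 1 = 255
Broadcast last octet = 0 OR 255 = 255

255


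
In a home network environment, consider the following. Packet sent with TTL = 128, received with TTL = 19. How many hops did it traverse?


Given: initial TTL = 128, received TTL = 19
Hops = initial TTL - received TTL
Hops = 128 - 19 = 109

109


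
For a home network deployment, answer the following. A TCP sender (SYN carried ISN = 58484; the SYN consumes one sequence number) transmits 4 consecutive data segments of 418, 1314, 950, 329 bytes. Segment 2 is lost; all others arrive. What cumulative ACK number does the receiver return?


SYN uses sequence number 58484; first data byte = ISN + 1 = 58485.
Segment 1: SEQ = 58485, len = 418 B, covers [58485, 58902]
Segment 2: SEQ = 58903, len = 1314 B, covers [58903, 60216] [LOST]
Segment 3: SEQ = 60217, len = 950 B, covers [60217, 61166]
Segment 4: SEQ = 61167, len = 329 B, covers [61167, 61495]
In-order data received: bytes [58485, 58902] (segments 1..1).
Segment 2 missing -> gap begins at byte 58903; later segments buffered out of order.
Cumulative ACK = next expected in-order byte = 58485 + 418 = 58903

58903


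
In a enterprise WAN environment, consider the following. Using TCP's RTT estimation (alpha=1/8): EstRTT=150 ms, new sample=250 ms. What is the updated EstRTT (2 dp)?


Given: EstRTT = 150 ms, SampleRTT = 250 ms, alpha = 1/8
New EstRTT = (1 - alpha) * EstRTT + alpha * SampleRTT
(7/8) * 150 = 131.25
(1/8) * 250 = 31.25
New EstRTT = 131.25 + 31.25 = 162.5 ms -> 162.50 ms (2 dp)

162.50


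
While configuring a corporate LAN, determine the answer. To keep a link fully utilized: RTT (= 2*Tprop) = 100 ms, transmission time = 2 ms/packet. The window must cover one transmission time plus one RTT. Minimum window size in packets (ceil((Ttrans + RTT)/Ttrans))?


Given: Ttrans = 2 ms, RTT = 100 ms (= 2 * Tprop, Tprop = 50 ms)
Time until first ACK returns = Ttrans + RTT = 2 + 100 = 102 ms
Need W * Ttrans >= Ttrans + RTT  ->  W >= (Ttrans + RTT) / Ttrans
(Ttrans + RTT) / Ttrans = 102 / 2 = 51
W_min = ceil(51) = 51

51


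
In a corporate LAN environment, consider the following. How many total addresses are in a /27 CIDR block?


Given: CIDR prefix /27
Host bits = 32 - 27 = 5
Total addresses = 2^5 = 32

32


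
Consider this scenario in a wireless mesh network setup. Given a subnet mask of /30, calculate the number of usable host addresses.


Given: subnet mask /30
Host bits = 32 - 30 = 2
Total addresses = 2^2 = 4
Usable hosts = 4 - 2 (network + broadcast) = 2

2


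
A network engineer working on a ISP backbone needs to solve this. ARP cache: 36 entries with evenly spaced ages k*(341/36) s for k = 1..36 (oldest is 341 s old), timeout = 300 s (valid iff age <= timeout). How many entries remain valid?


Ages are k * 341/36 s for k = 1..36 (spacing = 9.4722 s).
Entry k is valid iff k * 341/36 <= 300 iff k <= 36 * 300 / 341 = 31.6716
n_valid = floor(31.6716) = 31
(n_stale = 36 - 31 = 5)

31


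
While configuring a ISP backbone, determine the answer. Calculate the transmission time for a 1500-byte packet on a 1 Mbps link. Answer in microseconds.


Given: packet = 1500 bytes, bandwidth = 1 Mbps
Packet in bits = 1500 * 8 = 12000 bits
Bandwidth = 1 * 10^6 = 1000000 bps
Time = 12000 / 1000000 seconds
Time in us = 12000 * 10^6 / 1000000 = 12000

12000


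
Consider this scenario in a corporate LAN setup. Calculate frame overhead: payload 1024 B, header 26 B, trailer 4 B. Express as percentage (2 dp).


Given: payload = 1024 B, header = 26 B, trailer = 4 B
Overhead bytes = header + trailer = 26 + 4 = 30
Total frame = payload + overhead = 1024 + 30 = 1054
Overhead % = 30 / 1054 * 100 = 2.8463% -> 2.85% (2 dp)

2.85


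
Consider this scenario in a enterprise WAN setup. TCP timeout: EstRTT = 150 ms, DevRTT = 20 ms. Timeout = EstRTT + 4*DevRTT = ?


Given: EstRTT = 150 ms, DevRTT = 20 ms
Timeout = EstRTT + 4 * DevRTT
4 * DevRTT = 4 * 20 = 80
Timeout = 150 + 80 = 230 ms

230


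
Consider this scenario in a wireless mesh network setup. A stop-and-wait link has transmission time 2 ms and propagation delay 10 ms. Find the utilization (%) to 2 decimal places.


Given: Ttrans = 2 ms, Tprop = 10 ms
RTT = 2 * Tprop = 2 * 10 = 20 ms
U = Ttrans / (Ttrans + RTT)
U = 2 / (2 + 20)
U = 2 / 22 = 0.090909
U% = 9.09%

9.09


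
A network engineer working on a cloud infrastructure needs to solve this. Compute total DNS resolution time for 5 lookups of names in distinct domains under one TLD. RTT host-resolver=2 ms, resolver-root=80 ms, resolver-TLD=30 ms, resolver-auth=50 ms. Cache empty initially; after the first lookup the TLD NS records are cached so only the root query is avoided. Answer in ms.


Lookup 1 (cold cache): local + root + TLD + auth = 2 + 80 + 30 + 50 = 162 ms
Lookups 2..5 (TLD NS cached -> skip root; new domain -> still ask TLD and auth): local + TLD + auth = 2 + 30 + 50 = 82 ms each
Remaining 4 lookups: 4 * 82 = 328 ms
Total = 162 + 328 = 490 ms

490


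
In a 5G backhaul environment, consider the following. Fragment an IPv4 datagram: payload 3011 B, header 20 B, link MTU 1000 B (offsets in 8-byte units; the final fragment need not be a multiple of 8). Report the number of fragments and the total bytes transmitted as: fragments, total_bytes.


Max data per non-final fragment = floor((MTU - header)/8)*8 = floor((1000 - 20)/8)*8 = floor(980/8)*8 = 976 B
Final fragment needs no 8-byte alignment: it can carry up to MTU - header = 980 B
Non-final fragments needed = ceil((payload - 980) / 976) = ceil(2031/976) = ceil(2.0809) = 3
Number of fragments = 3 + 1 = 4
Fragment sizes (data): 3 * 976 B + 83 B (last, 83 <= 980 OK)
Total bytes sent = payload + n_frags * header = 3011 + 4*20 = 3011 + 80 = 3091 B

4, 3091


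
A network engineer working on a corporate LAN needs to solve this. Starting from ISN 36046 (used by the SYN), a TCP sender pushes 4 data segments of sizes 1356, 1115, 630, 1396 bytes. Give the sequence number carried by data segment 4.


The SYN occupies sequence number ISN = 36046, so the first data byte is ISN + 1 = 36047.
SEQ of data segment i = (ISN + 1) + sum of payload sizes of segments 1..i-1.
Segment 1: SEQ = 36047, payload = 1356 bytes
Segment 2: SEQ = 37403, payload = 1115 bytes
Segment 3: SEQ = 38518, payload = 630 bytes
Segment 4: SEQ = 39148, payload = 1396 bytes
SEQ of segment 4 = 36047 + 1356 + 1115 + 630 = 39148

39148


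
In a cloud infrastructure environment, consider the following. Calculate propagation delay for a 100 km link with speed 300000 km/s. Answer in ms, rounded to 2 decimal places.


Given: distance = 100 km, speed = 300000 km/s
Delay = distance / speed = 100 / 300000 seconds
Delay in ms = 100 * 1000 / 300000
Delay = 0.3333 ms
Rounded to 2 dp = 0.33 ms

0.33


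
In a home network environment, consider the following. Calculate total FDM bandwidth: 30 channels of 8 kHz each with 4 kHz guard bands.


Given: 30 channels, 8 kHz each, guard = 4 kHz
Channel bandwidth = 30 * 8 = 240 kHz
Guard bands = 29 gaps * 4 kHz = 116 kHz
Total = 240 + 116 = 356 kHz

356


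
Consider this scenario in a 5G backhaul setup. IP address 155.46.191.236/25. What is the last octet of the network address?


Given: IP = 155.46.191.236, prefix = /25
Subnet mask = 255.255.255.128
Last octet of IP: 236
Last octet of mask: 128
Network last octet = 236 AND 128 = 128

128


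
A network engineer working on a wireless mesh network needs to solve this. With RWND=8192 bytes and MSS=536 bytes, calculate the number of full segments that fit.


Given: RWND = 8192 bytes, MSS = 536 bytes
Full segments = floor(RWND / MSS)
Full segments = floor(8192 / 536)
Full segments = floor(15.2836) = 15

15


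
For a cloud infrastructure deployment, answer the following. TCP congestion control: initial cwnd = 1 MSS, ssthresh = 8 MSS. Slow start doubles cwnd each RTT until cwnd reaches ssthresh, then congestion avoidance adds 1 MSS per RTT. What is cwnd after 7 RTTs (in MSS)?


RTT 0: cwnd = 1 MSS (initial)
RTT 1: cwnd = 2 MSS (slow start, doubled)
RTT 2: cwnd = 4 MSS (slow start, doubled)
RTT 3: cwnd = 8 MSS (slow start, doubled)
RTT 4: cwnd = 9 MSS (congestion avoidance, +1)
RTT 5: cwnd = 10 MSS (congestion avoidance, +1)
RTT 6: cwnd = 11 MSS (congestion avoidance, +1)
RTT 7: cwnd = 12 MSS (congestion avoidance, +1)

12


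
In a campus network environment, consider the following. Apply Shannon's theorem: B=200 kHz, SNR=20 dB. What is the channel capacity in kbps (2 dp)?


Given: B = 200 kHz, SNR = 20 dB
SNR linear = 10^(20/10) = 100
1 + SNR = 101
log2(101) = 6.6582114828
C = 200 * 1000 * 6.6582114828 = 1331642.2966 bps
C = 1331.642297 kbps -> 1331.64 kbps (2 dp)

1331.64


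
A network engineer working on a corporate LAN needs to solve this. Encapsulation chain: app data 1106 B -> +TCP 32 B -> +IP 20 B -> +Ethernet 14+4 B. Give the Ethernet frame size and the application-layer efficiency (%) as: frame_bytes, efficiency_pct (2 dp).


TCP segment = 1106 + 32 = 1138 B
IP packet = 1138 + 20 = 1158 B
Ethernet frame = 1158 + 14 + 4 = 1176 B
Efficiency = app / frame = 1106 / 1176 = 0.940476 = 94.0476% -> 94.05% (2 dp)

1176, 94.05


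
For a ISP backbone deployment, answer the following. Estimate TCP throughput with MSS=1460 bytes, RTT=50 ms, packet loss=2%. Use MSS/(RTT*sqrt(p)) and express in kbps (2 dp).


Given: MSS = 1460 bytes, RTT = 50 ms, loss = 2%
RTT in seconds = 50 / 1000 = 0.05
Loss rate = 2% = 0.02
sqrt(loss) = sqrt(0.02) = 0.141421356237
Throughput (bytes/s) = 1460 / (0.05 * 0.141421356237) = 206475.1801
Throughput (kbps) = 206475.1801 * 8 / 1000 = 1651.801441 -> 1651.80 kbps (2 dp)

1651.80


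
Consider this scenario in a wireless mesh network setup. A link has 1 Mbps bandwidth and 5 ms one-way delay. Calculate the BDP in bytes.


Given: bandwidth = 1 Mbps, delay = 5 ms
BDP in bits = 1 * 10^6 * 5 / 1000
BDP in bits = 5000
BDP in bytes = 5000 / 8 = 625

625
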